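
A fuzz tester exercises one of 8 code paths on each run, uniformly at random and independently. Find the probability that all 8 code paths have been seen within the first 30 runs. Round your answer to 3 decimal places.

0.859

Let A_i be the event that code path i is missing after 30 runs. By inclusion–exclusion on the A_i,
P(all seen) = Σ_{j=0}^{8} (-1)^j C(8,j)((8-j)/8)^30
= 1.0000 - 0.1457 + 0.0050 - 0.0000 + 0.0000 - 0.0000 + 0.0000 - 0.0000 + 0.0000
= 0.8593.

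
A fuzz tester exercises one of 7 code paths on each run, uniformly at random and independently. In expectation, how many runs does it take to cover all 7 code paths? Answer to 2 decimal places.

Split into phases: going from k distinct to k+1 distinct takes on average 7/(7-k) runs.
E[T] = 7/7 + 7/6 + 7/5 + ... + 7/2 + 7/1 = 7·H_{7}.
H_{7} = 2.593, so E[T] = 18.150.

18.15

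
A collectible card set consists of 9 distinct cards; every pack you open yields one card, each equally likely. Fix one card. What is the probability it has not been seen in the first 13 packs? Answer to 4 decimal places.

Each pack misses the fixed card with probability (9-1)/9 = 8/9, independently.
P(still missing after 13) = (8/9)^13 = 0.21628.

0.2163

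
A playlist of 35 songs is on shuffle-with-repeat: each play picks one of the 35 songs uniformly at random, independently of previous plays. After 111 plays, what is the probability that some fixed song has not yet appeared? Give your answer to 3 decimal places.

0.040

Each play misses the fixed song with probability (35-1)/35 = 34/35, independently.
P(still missing after 111) = (34/35)^111 = 0.0401.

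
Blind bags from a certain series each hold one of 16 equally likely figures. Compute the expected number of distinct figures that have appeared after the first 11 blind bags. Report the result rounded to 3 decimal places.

8.133

For each figure, P(seen in 11 blind bags) = 1 - (15/16)^11 = 0.5083.
By linearity of expectation, E[distinct seen] = 16·(1 - (15/16)^11) = 8.1331.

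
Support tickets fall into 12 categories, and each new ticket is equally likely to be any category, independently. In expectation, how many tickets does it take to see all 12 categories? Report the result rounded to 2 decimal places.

37.24

The wait to go from k to k+1 distinct categories is geometric with mean 12/(12-k).
E[T] = 12/12 + 12/11 + 12/10 + ... + 12/2 + 12/1 = 12·H_{12}.
H_{12} = 3.103, so E[T] = 37.239.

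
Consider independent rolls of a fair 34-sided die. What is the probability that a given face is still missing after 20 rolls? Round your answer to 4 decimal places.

Each roll misses the fixed face with probability (34-1)/34 = 33/34, independently.
P(still missing after 20) = (33/34)^20 = 0.55043.

0.5504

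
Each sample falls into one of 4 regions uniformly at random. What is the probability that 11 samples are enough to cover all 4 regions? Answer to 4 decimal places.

0.8340

Let A_i be the event that region i is missing after 11 samples. By inclusion–exclusion on the A_i,
P(all seen) = Σ_{j=0}^{4} (-1)^j C(4,j)((4-j)/4)^11
= 1.00000 - 0.16894 + 0.00293 - 0.00000 + 0.00000
= 0.83399.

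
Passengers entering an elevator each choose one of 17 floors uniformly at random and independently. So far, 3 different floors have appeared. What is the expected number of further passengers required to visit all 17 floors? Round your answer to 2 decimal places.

The wait to go from k to k+1 distinct floors is geometric with mean 17/(17-k).
Sum over k = 3,...,16: E = 17/14 + 17/13 + 17/12 + ... + 17/2 + 17/1 = 55.277.

55.28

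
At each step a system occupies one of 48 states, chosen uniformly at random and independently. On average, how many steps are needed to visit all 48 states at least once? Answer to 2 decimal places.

The wait to go from k to k+1 distinct states is geometric with mean 48/(48-k).
E[T] = 48/48 + 48/47 + 48/46 + ... + 48/2 + 48/1 = 48·H_{48}.
H_{48} = 4.459, so E[T] = 214.022.

214.02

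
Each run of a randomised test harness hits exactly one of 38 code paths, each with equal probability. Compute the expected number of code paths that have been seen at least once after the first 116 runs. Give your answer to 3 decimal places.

36.277

For each code path, P(seen in 116 runs) = 1 - (37/38)^116 = 0.9547.
By linearity of expectation, E[distinct seen] = 38·(1 - (37/38)^116) = 36.2770.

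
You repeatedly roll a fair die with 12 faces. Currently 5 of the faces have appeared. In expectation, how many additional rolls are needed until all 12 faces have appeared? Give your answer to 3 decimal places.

With k distinct faces already seen, the next new one takes an expected 12/(12-k) rolls.
Sum over k = 5,...,11: E = 12/7 + 12/6 + 12/5 + ... + 12/2 + 12/1 = 31.1143.

31.114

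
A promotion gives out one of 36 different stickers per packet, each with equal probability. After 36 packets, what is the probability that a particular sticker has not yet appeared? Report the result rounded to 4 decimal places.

Each packet misses the fixed sticker with probability (36-1)/36 = 35/36, independently.
P(still missing after 36) = (35/36)^36 = 0.36271.

0.3627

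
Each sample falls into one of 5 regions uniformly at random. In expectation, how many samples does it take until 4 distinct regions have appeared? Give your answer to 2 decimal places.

6.42

Going from k to k+1 distinct takes a geometric number of samples with mean 5/(5-k).
Sum over k = 0,...,3: E = 5/5 + 5/4 + 5/3 + 5/2 = 6.417.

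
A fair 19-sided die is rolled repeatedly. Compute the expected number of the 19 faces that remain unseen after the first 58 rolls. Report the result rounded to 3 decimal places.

For each face, P(unseen after 58) = (18/19)^58 = 0.0435.
By linearity of expectation, E[unseen] = 19·(18/19)^58 = 0.8258.

0.826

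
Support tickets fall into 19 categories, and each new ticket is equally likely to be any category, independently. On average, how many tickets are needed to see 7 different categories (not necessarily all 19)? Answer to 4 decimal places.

8.4461

Going from k to k+1 distinct takes a geometric number of tickets with mean 19/(19-k).
Sum over k = 0,...,6: E = 19/19 + 19/18 + 19/17 + ... + 19/14 + 19/13 = 8.44605.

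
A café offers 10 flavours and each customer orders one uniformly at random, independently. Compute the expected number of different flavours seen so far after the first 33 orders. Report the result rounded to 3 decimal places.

For each flavour, P(seen in 33 orders) = 1 - (9/10)^33 = 0.9691.
By linearity of expectation, E[distinct seen] = 10·(1 - (9/10)^33) = 9.6910.

9.691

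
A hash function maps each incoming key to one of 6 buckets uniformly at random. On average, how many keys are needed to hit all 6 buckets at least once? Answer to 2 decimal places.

Split into phases: going from k distinct to k+1 distinct takes on average 6/(6-k) keys.
E[T] = 6/6 + 6/5 + 6/4 + 6/3 + 6/2 + 6/1 = 6·H_{6}.
H_{6} = 2.450, so E[T] = 14.700.

14.70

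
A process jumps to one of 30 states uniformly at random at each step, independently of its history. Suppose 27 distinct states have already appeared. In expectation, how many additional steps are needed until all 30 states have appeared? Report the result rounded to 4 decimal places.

With k distinct states already seen, the next new one takes an expected 30/(30-k) steps.
Sum over k = 27,...,29: E = 30/3 + 30/2 + 30/1 = 55.00000.

55.0000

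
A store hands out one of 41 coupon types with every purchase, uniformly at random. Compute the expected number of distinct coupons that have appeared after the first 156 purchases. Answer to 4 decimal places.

For each coupon, P(seen in 156 purchases) = 1 - (40/41)^156 = 0.97876.
By linearity of expectation, E[distinct seen] = 41·(1 - (40/41)^156) = 40.12932.

40.1293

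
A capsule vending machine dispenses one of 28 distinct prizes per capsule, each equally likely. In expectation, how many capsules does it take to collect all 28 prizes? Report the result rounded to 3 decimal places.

The wait to go from k to k+1 distinct prizes is geometric with mean 28/(28-k).
E[T] = 28/28 + 28/27 + 28/26 + ... + 28/2 + 28/1 = 28·H_{28}.
H_{28} = 3.9272, so E[T] = 109.9608.

109.961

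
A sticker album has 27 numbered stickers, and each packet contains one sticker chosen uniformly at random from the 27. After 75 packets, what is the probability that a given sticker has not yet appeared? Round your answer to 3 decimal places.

On each packet the fixed sticker fails to appear with probability 26/27.
P(still missing after 75) = (26/27)^75 = 0.0590.

0.059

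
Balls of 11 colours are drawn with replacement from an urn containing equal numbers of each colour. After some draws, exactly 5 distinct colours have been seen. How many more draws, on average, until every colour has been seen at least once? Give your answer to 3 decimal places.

26.950

The wait to go from k to k+1 distinct colours is geometric with mean 11/(11-k).
Sum over k = 5,...,10: E = 11/6 + 11/5 + 11/4 + 11/3 + 11/2 + 11/1 = 26.9500.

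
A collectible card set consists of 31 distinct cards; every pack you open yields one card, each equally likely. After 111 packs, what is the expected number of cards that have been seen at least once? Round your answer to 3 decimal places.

For each card, P(seen in 111 packs) = 1 - (30/31)^111 = 0.9737.
By linearity of expectation, E[distinct seen] = 31·(1 - (30/31)^111) = 30.1859.

30.186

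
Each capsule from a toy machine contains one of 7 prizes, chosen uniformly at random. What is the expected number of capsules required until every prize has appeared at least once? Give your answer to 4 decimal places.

18.1500

After k distinct prizes have appeared, the next capsule gives a new one with probability (7-k)/7, so the expected wait for the (k+1)-th is 7/(7-k).
E[T] = 7/7 + 7/6 + 7/5 + ... + 7/2 + 7/1 = 7·H_{7}.
H_{7} = 2.59286, so E[T] = 18.15000.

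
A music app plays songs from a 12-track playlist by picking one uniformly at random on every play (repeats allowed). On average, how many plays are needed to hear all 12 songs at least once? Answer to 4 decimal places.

37.2385

The wait to go from k to k+1 distinct songs is geometric with mean 12/(12-k).
E[T] = 12/12 + 12/11 + 12/10 + ... + 12/2 + 12/1 = 12·H_{12}.
H_{12} = 3.10321, so E[T] = 37.23853.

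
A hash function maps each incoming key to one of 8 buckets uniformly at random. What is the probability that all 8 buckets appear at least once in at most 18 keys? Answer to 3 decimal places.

0.423

Let A_i be the event that bucket i is missing after 18 keys. By inclusion–exclusion on the A_i,
P(all seen) = Σ_{j=0}^{8} (-1)^j C(8,j)((8-j)/8)^18
= 1.0000 - 0.7232 + 0.1579 - 0.0119 + 0.0003 - 0.0000 + 0.0000 - 0.0000 + 0.0000
= 0.4231.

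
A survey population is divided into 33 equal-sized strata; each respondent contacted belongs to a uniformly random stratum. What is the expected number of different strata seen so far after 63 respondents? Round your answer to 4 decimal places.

28.2512

For each stratum, P(seen in 63 respondents) = 1 - (32/33)^63 = 0.85610.
By linearity of expectation, E[distinct seen] = 33·(1 - (32/33)^63) = 28.25119.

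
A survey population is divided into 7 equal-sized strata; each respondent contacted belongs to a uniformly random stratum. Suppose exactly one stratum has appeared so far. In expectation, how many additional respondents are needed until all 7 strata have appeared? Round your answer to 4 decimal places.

17.1500

With k distinct strata already seen, the next new one takes an expected 7/(7-k) respondents.
Sum over k = 1,...,6: E = 7/6 + 7/5 + 7/4 + 7/3 + 7/2 + 7/1 = 17.15000.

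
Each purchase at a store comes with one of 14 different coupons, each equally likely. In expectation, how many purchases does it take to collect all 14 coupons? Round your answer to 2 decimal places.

45.52

The wait to go from k to k+1 distinct coupons is geometric with mean 14/(14-k).
E[T] = 14/14 + 14/13 + 14/12 + ... + 14/2 + 14/1 = 14·H_{14}.
H_{14} = 3.252, so E[T] = 45.522.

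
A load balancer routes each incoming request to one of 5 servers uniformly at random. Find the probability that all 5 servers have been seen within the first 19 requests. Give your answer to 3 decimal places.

0.929

Let A_i be the event that server i is missing after 19 requests. By inclusion–exclusion on the A_i,
P(all seen) = Σ_{j=0}^{5} (-1)^j C(5,j)((5-j)/5)^19
= 1.0000 - 0.0721 + 0.0006 - 0.0000 + 0.0000 - 0.0000
= 0.9286.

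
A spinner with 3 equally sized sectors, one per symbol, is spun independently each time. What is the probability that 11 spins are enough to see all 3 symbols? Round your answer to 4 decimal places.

0.9653

Let A_i be the event that symbol i is missing after 11 spins. By inclusion–exclusion on the A_i,
P(all seen) = Σ_{j=0}^{3} (-1)^j C(3,j)((3-j)/3)^11
= 1.00000 - 0.03468 + 0.00002 - 0.00000
= 0.96533.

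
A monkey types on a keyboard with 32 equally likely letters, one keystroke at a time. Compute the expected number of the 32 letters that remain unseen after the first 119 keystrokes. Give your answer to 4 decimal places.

For each letter, P(unseen after 119) = (31/32)^119 = 0.02287.
By linearity of expectation, E[unseen] = 32·(31/32)^119 = 0.73172.

0.7317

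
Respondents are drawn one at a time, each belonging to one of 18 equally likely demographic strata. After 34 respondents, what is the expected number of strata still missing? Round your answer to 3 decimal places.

For each stratum, P(unseen after 34) = (17/18)^34 = 0.1432.
By linearity of expectation, E[unseen] = 18·(17/18)^34 = 2.5779.

2.578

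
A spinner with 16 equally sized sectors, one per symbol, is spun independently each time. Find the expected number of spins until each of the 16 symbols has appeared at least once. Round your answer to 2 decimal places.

54.09

After k distinct symbols have appeared, the next spin gives a new one with probability (16-k)/16, so the expected wait for the (k+1)-th is 16/(16-k).
E[T] = 16/16 + 16/15 + 16/14 + ... + 16/2 + 16/1 = 16·H_{16}.
H_{16} = 3.381, so E[T] = 54.092.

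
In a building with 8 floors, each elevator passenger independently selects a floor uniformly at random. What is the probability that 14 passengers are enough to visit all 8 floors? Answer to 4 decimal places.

0.1917

Let A_i be the event that floor i is missing after 14 passengers. By inclusion–exclusion on the A_i,
P(all seen) = Σ_{j=0}^{8} (-1)^j C(8,j)((8-j)/8)^14
= 1.00000 - 1.23368 + 0.49890 - 0.07772 + 0.00427 - 0.00006 + 0.00000 - 0.00000 + 0.00000
= 0.19172.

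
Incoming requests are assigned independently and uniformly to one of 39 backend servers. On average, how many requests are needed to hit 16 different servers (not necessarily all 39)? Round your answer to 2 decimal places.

Going from k to k+1 distinct takes a geometric number of requests with mean 39/(39-k).
Sum over k = 0,...,15: E = 39/39 + 39/38 + 39/37 + ... + 39/25 + 39/24 = 20.251.

20.25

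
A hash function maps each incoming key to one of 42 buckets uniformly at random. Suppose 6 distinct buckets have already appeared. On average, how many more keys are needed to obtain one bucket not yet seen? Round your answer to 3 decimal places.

1.167

The number of keys until the next new bucket is geometric with success probability 36/42, so its mean is 42/36.
E = 42/36 = 1.1667.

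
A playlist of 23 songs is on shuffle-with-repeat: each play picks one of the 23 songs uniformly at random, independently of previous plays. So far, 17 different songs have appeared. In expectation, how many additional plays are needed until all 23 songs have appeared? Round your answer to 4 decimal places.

The wait to go from k to k+1 distinct songs is geometric with mean 23/(23-k).
Sum over k = 17,...,22: E = 23/6 + 23/5 + 23/4 + 23/3 + 23/2 + 23/1 = 56.35000.

56.3500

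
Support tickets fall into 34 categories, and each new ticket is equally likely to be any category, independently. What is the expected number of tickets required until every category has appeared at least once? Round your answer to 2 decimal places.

Split into phases: going from k distinct to k+1 distinct takes on average 34/(34-k) tickets.
E[T] = 34/34 + 34/33 + 34/32 + ... + 34/2 + 34/1 = 34·H_{34}.
H_{34} = 4.118, so E[T] = 140.019.

140.02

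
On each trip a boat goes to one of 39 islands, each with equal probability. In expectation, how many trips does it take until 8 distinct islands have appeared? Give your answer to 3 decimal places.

8.826

Going from k to k+1 distinct takes a geometric number of trips with mean 39/(39-k).
Sum over k = 0,...,7: E = 39/39 + 39/38 + 39/37 + ... + 39/33 + 39/32 = 8.8256.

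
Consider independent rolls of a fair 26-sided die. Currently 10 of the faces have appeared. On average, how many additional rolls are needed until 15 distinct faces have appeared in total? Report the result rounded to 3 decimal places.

9.382

From k distinct to k+1 distinct takes on average 26/(26-k) rolls.
Sum over k = 10,...,14: E = 26/16 + 26/15 + 26/14 + 26/13 + 26/12 = 9.3821.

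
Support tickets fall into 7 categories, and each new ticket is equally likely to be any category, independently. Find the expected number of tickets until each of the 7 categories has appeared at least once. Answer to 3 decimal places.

18.150

After k distinct categories have appeared, the next ticket gives a new one with probability (7-k)/7, so the expected wait for the (k+1)-th is 7/(7-k).
E[T] = 7/7 + 7/6 + 7/5 + ... + 7/2 + 7/1 = 7·H_{7}.
H_{7} = 2.5929, so E[T] = 18.1500.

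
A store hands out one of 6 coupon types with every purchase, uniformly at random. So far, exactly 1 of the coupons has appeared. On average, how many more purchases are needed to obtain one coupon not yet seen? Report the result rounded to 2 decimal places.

The number of purchases until the next new coupon is geometric with success probability 5/6, so its mean is 6/5.
E = 6/5 = 1.200.

1.20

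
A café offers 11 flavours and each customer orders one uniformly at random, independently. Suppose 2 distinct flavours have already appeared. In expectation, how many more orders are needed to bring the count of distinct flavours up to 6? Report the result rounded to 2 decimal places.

From k distinct to k+1 distinct takes on average 11/(11-k) orders.
Sum over k = 2,...,5: E = 11/9 + 11/8 + 11/7 + 11/6 = 6.002.

6.00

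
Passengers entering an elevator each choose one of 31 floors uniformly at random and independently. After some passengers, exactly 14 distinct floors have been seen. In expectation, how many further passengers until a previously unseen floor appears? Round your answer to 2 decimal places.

1.82

The number of passengers until the next new floor is geometric with success probability 17/31, so its mean is 31/17.
E = 31/17 = 1.824.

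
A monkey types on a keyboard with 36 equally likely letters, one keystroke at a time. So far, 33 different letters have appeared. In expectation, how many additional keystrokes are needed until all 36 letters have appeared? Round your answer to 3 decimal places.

66.000

From k distinct to k+1 distinct takes on average 36/(36-k) keystrokes.
Sum over k = 33,...,35: E = 36/3 + 36/2 + 36/1 = 66.0000.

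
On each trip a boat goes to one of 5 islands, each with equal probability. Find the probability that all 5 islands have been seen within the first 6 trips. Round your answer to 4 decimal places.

By inclusion–exclusion over which islands are missing,
P(all seen) = Σ_{j=0}^{5} (-1)^j C(5,j)((5-j)/5)^6
= 1.00000 - 1.31072 + 0.46656 - 0.04096 + 0.00032 - 0.00000
= 0.11520.

0.1152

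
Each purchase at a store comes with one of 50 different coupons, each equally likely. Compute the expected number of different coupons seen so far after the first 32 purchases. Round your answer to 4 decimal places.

For each coupon, P(seen in 32 purchases) = 1 - (49/50)^32 = 0.47612.
By linearity of expectation, E[distinct seen] = 50·(1 - (49/50)^32) = 23.80584.

23.8058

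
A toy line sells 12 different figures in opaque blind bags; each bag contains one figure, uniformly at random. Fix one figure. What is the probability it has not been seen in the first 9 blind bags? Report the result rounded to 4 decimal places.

On each blind bag the fixed figure fails to appear with probability 11/12.
P(still missing after 9) = (11/12)^9 = 0.45699.

0.4570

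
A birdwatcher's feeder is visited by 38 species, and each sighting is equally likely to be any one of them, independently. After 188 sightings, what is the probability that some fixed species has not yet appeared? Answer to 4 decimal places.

Each sighting misses the fixed species with probability (38-1)/38 = 37/38, independently.
P(still missing after 188) = (37/38)^188 = 0.00665.

0.0066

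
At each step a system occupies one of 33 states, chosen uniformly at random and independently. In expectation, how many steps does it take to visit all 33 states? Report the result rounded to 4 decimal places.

Split into phases: going from k distinct to k+1 distinct takes on average 33/(33-k) steps.
E[T] = 33/33 + 33/32 + 33/31 + ... + 33/2 + 33/1 = 33·H_{33}.
H_{33} = 4.08880, so E[T] = 134.93034.

134.9303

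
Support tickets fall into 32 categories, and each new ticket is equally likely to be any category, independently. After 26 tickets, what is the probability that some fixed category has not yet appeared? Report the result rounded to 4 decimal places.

Each ticket misses the fixed category with probability (32-1)/32 = 31/32, independently.
P(still missing after 26) = (31/32)^26 = 0.43803.

0.4380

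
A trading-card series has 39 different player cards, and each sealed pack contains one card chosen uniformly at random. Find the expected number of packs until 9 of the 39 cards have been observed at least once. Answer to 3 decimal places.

Going from k to k+1 distinct takes a geometric number of packs with mean 39/(39-k).
Sum over k = 0,...,8: E = 39/39 + 39/38 + 39/37 + ... + 39/32 + 39/31 = 10.0837.

10.084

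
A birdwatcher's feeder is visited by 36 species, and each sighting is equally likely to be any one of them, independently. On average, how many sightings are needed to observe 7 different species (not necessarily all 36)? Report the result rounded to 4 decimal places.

7.6646

Going from k to k+1 distinct takes a geometric number of sightings with mean 36/(36-k).
Sum over k = 0,...,6: E = 36/36 + 36/35 + 36/34 + ... + 36/31 + 36/30 = 7.66459.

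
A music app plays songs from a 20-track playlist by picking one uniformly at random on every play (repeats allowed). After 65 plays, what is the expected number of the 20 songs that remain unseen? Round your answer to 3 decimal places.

0.713

For each song, P(unseen after 65) = (19/20)^65 = 0.0356.
By linearity of expectation, E[unseen] = 20·(19/20)^65 = 0.7130.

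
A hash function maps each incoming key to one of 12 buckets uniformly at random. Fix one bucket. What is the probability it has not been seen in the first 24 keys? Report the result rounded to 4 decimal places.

Each key misses the fixed bucket with probability (12-1)/12 = 11/12, independently.
P(still missing after 24) = (11/12)^24 = 0.12390.

0.1239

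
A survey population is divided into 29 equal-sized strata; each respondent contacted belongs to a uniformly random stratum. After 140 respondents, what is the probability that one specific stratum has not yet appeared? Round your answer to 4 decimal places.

On each respondent the fixed stratum fails to appear with probability 28/29.
P(still missing after 140) = (28/29)^140 = 0.00735.

0.0074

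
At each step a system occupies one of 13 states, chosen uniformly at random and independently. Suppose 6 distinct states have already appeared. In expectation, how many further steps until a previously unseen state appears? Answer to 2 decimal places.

1.86

The number of steps until the next new state is geometric with success probability 7/13, so its mean is 13/7.
E = 13/7 = 1.857.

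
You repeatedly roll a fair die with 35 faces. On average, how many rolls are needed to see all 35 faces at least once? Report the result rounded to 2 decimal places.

After k distinct faces have appeared, the next roll gives a new one with probability (35-k)/35, so the expected wait for the (k+1)-th is 35/(35-k).
E[T] = 35/35 + 35/34 + 35/33 + ... + 35/2 + 35/1 = 35·H_{35}.
H_{35} = 4.147, so E[T] = 145.137.

145.14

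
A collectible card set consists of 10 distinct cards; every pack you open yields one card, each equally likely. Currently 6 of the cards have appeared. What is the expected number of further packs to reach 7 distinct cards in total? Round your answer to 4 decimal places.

2.5000

From k distinct to k+1 distinct takes on average 10/(10-k) packs.
Only the k = 6 term is needed: E = 10/4 = 2.50000.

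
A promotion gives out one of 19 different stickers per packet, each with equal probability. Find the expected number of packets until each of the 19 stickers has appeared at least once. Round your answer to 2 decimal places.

67.41

The wait to go from k to k+1 distinct stickers is geometric with mean 19/(19-k).
E[T] = 19/19 + 19/18 + 19/17 + ... + 19/2 + 19/1 = 19·H_{19}.
H_{19} = 3.548, so E[T] = 67.407.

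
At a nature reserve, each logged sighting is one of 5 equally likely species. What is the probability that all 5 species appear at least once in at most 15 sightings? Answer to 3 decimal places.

0.829

Let A_i be the event that species i is missing after 15 sightings. By inclusion–exclusion on the A_i,
P(all seen) = Σ_{j=0}^{5} (-1)^j C(5,j)((5-j)/5)^15
= 1.0000 - 0.1759 + 0.0047 - 0.0000 + 0.0000 - 0.0000
= 0.8288.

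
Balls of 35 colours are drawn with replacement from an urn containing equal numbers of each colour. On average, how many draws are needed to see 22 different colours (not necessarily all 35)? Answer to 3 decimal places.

33.833

Going from k to k+1 distinct takes a geometric number of draws with mean 35/(35-k).
Sum over k = 0,...,21: E = 35/35 + 35/34 + 35/33 + ... + 35/15 + 35/14 = 33.8327.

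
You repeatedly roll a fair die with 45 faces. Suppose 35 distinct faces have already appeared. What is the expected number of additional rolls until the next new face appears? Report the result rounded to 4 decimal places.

4.5000

The number of rolls until the next new face is geometric with success probability 10/45, so its mean is 45/10.
E = 45/10 = 4.50000.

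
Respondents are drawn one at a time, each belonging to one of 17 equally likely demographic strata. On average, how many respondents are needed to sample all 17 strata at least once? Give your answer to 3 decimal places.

58.472

The wait to go from k to k+1 distinct strata is geometric with mean 17/(17-k).
E[T] = 17/17 + 17/16 + 17/15 + ... + 17/2 + 17/1 = 17·H_{17}.
H_{17} = 3.4396, so E[T] = 58.4724.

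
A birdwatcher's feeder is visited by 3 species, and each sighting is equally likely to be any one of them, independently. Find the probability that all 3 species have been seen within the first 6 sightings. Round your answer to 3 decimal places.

0.741

By inclusion–exclusion over which species are missing,
P(all seen) = Σ_{j=0}^{3} (-1)^j C(3,j)((3-j)/3)^6
= 1.0000 - 0.2634 + 0.0041 - 0.0000
= 0.7407.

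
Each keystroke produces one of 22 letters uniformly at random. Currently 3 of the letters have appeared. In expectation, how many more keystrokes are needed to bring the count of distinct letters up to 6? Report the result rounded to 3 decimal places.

With k distinct letters already seen, the next new one takes an expected 22/(22-k) keystrokes.
Sum over k = 3,...,5: E = 22/19 + 22/18 + 22/17 = 3.6742.

3.674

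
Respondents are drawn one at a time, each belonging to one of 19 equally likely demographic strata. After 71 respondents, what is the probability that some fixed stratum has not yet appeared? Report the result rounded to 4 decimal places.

Each respondent misses the fixed stratum with probability (19-1)/19 = 18/19, independently.
P(still missing after 71) = (18/19)^71 = 0.02152.

0.0215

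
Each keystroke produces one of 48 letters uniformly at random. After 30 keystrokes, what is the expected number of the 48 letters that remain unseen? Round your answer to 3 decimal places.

For each letter, P(unseen after 30) = (47/48)^30 = 0.5317.
By linearity of expectation, E[unseen] = 48·(47/48)^30 = 25.5235.

25.523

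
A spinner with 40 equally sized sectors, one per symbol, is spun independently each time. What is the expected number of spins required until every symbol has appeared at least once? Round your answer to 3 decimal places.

Split into phases: going from k distinct to k+1 distinct takes on average 40/(40-k) spins.
E[T] = 40/40 + 40/39 + 40/38 + ... + 40/2 + 40/1 = 40·H_{40}.
H_{40} = 4.2785, so E[T] = 171.1417.

171.142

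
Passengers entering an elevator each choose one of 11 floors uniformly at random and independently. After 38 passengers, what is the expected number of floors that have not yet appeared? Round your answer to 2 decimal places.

For each floor, P(unseen after 38) = (10/11)^38 = 0.027.
By linearity of expectation, E[unseen] = 11·(10/11)^38 = 0.294.

0.29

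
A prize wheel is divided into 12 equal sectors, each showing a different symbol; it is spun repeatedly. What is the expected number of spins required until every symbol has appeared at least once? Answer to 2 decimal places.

Split into phases: going from k distinct to k+1 distinct takes on average 12/(12-k) spins.
E[T] = 12/12 + 12/11 + 12/10 + ... + 12/2 + 12/1 = 12·H_{12}.
H_{12} = 3.103, so E[T] = 37.239.

37.24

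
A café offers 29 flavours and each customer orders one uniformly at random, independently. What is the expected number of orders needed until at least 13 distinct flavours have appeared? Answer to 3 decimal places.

With k distinct flavours already seen, the next new one arrives after an expected 29/(29-k) orders.
Sum over k = 0,...,12: E = 29/29 + 29/28 + 29/27 + ... + 29/18 + 29/17 = 16.8468.

16.847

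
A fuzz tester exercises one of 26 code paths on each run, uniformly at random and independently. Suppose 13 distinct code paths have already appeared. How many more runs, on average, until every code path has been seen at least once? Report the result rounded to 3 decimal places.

The wait to go from k to k+1 distinct code paths is geometric with mean 26/(26-k).
Sum over k = 13,...,25: E = 26/13 + 26/12 + 26/11 + ... + 26/2 + 26/1 = 82.6835.

82.683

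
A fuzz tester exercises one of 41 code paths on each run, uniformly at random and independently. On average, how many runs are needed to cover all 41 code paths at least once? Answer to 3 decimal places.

The wait to go from k to k+1 distinct code paths is geometric with mean 41/(41-k).
E[T] = 41/41 + 41/40 + 41/39 + ... + 41/2 + 41/1 = 41·H_{41}.
H_{41} = 4.3029, so E[T] = 176.4203.

176.420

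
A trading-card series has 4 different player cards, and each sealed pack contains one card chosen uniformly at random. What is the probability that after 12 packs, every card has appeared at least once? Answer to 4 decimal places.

Let A_i be the event that card i is missing after 12 packs. By inclusion–exclusion on the A_i,
P(all seen) = Σ_{j=0}^{4} (-1)^j C(4,j)((4-j)/4)^12
= 1.00000 - 0.12671 + 0.00146 - 0.00000 + 0.00000
= 0.87476.

0.8748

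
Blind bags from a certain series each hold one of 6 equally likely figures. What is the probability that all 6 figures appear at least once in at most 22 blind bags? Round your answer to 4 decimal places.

0.8933

By inclusion–exclusion over which figures are missing,
P(all seen) = Σ_{j=0}^{6} (-1)^j C(6,j)((6-j)/6)^22
= 1.00000 - 0.10868 + 0.00200 - 0.00000 + 0.00000 - 0.00000 + 0.00000
= 0.89332.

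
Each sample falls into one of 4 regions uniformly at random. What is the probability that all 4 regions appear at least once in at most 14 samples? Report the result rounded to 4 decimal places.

0.9291

By inclusion–exclusion over which regions are missing,
P(all seen) = Σ_{j=0}^{4} (-1)^j C(4,j)((4-j)/4)^14
= 1.00000 - 0.07127 + 0.00037 - 0.00000 + 0.00000
= 0.92909.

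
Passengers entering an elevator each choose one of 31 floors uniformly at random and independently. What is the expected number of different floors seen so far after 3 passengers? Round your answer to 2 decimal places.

For each floor, P(seen in 3 passengers) = 1 - (30/31)^3 = 0.094.
By linearity of expectation, E[distinct seen] = 31·(1 - (30/31)^3) = 2.904.

2.90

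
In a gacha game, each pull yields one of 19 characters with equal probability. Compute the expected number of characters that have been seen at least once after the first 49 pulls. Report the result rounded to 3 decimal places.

17.657

For each character, P(seen in 49 pulls) = 1 - (18/19)^49 = 0.9293.
By linearity of expectation, E[distinct seen] = 19·(1 - (18/19)^49) = 17.6567.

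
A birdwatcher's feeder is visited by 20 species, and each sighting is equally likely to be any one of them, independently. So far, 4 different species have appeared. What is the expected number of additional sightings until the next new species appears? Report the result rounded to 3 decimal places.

Each sighting yields a new species with probability (20-4)/20 = 16/20, so the wait is geometric with mean 20/16.
E = 20/16 = 1.2500.

1.250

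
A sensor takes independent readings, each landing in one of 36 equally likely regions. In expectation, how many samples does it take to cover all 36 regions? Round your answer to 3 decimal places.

The wait to go from k to k+1 distinct regions is geometric with mean 36/(36-k).
E[T] = 36/36 + 36/35 + 36/34 + ... + 36/2 + 36/1 = 36·H_{36}.
H_{36} = 4.1746, so E[T] = 150.2841.

150.284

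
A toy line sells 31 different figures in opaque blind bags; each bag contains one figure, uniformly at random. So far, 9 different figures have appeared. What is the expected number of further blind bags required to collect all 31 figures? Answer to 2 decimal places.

114.42

The wait to go from k to k+1 distinct figures is geometric with mean 31/(31-k).
Sum over k = 9,...,30: E = 31/22 + 31/21 + 31/20 + ... + 31/2 + 31/1 = 114.415.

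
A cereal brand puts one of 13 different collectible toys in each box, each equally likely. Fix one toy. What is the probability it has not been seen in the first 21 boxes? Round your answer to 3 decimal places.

Each box misses the fixed toy with probability (13-1)/13 = 12/13, independently.
P(still missing after 21) = (12/13)^21 = 0.1862.

0.186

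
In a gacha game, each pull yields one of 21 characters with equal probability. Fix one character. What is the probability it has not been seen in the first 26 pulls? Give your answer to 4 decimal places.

0.2812

Each pull misses the fixed character with probability (21-1)/21 = 20/21, independently.
P(still missing after 26) = (20/21)^26 = 0.28124.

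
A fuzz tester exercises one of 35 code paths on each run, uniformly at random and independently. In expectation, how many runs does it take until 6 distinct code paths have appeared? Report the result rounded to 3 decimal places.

Going from k to k+1 distinct takes a geometric number of runs with mean 35/(35-k).
Sum over k = 0,...,5: E = 35/35 + 35/34 + 35/33 + 35/32 + 35/31 + 35/30 = 6.4795.

6.479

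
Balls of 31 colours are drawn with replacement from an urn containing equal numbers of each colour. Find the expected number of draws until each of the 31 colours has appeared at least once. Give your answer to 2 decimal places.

Split into phases: going from k distinct to k+1 distinct takes on average 31/(31-k) draws.
E[T] = 31/31 + 31/30 + 31/29 + ... + 31/2 + 31/1 = 31·H_{31}.
H_{31} = 4.027, so E[T] = 124.845.

124.84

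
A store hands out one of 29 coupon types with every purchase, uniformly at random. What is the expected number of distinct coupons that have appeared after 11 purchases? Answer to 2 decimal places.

9.29

For each coupon, P(seen in 11 purchases) = 1 - (28/29)^11 = 0.320.
By linearity of expectation, E[distinct seen] = 29·(1 - (28/29)^11) = 9.287.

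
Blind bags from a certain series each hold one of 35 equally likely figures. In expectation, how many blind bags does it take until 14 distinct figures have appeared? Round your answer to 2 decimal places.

Going from k to k+1 distinct takes a geometric number of blind bags with mean 35/(35-k).
Sum over k = 0,...,13: E = 35/35 + 35/34 + 35/33 + ... + 35/23 + 35/22 = 17.550.

17.55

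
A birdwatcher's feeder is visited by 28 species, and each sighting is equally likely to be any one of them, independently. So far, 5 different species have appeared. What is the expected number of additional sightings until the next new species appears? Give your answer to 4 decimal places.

The number of sightings until the next new species is geometric with success probability 23/28, so its mean is 28/23.
E = 28/23 = 1.21739.

1.2174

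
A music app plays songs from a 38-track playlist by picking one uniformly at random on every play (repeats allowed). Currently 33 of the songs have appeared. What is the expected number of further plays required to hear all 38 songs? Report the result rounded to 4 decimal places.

From k distinct to k+1 distinct takes on average 38/(38-k) plays.
Sum over k = 33,...,37: E = 38/5 + 38/4 + 38/3 + 38/2 + 38/1 = 86.76667.

86.7667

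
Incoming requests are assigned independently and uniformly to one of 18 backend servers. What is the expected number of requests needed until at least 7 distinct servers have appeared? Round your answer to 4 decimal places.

8.5542

Going from k to k+1 distinct takes a geometric number of requests with mean 18/(18-k).
Sum over k = 0,...,6: E = 18/18 + 18/17 + 18/16 + ... + 18/13 + 18/12 = 8.55415.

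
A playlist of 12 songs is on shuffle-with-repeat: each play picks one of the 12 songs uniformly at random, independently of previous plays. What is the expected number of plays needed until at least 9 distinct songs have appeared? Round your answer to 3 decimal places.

15.239

Going from k to k+1 distinct takes a geometric number of plays with mean 12/(12-k).
Sum over k = 0,...,8: E = 12/12 + 12/11 + 12/10 + ... + 12/5 + 12/4 = 15.2385.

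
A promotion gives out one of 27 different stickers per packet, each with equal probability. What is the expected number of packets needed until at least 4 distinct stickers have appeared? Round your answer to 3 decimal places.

With k distinct stickers already seen, the next new one arrives after an expected 27/(27-k) packets.
Sum over k = 0,...,3: E = 27/27 + 27/26 + 27/25 + 27/24 = 4.2435.

4.243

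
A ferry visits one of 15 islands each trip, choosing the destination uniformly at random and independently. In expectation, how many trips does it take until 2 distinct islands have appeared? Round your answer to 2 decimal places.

2.07

Going from k to k+1 distinct takes a geometric number of trips with mean 15/(15-k).
Sum over k = 0,...,1: E = 15/15 + 15/14 = 2.071.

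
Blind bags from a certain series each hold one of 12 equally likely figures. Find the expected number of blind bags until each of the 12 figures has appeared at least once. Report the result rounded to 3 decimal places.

37.239

Split into phases: going from k distinct to k+1 distinct takes on average 12/(12-k) blind bags.
E[T] = 12/12 + 12/11 + 12/10 + ... + 12/2 + 12/1 = 12·H_{12}.
H_{12} = 3.1032, so E[T] = 37.2385.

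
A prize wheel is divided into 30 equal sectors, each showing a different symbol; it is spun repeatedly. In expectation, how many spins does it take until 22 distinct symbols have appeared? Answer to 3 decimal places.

With k distinct symbols already seen, the next new one arrives after an expected 30/(30-k) spins.
Sum over k = 0,...,21: E = 30/30 + 30/29 + 30/28 + ... + 30/10 + 30/9 = 38.3139.

38.314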